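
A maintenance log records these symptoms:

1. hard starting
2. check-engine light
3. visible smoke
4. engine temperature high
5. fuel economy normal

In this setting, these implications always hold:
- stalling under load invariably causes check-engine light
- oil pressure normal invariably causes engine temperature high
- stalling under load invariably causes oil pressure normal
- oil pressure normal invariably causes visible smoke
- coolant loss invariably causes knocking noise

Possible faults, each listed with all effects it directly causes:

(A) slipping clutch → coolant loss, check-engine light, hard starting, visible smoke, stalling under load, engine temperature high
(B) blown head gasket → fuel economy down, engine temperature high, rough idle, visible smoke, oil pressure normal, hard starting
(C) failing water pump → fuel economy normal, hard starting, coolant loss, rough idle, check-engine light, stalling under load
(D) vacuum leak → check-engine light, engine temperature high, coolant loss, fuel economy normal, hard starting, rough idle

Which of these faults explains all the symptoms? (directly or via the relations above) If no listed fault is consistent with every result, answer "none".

Per-candidate check:
(A) slipping clutch — does not account for fuel economy normal
(B) blown head gasket — fails on check-engine light, fuel economy normal (predicts fuel economy down, not fuel economy normal)
(C) failing water pump — accounts for every observation (visible smoke through stalling under load → oil pressure normal → visible smoke)
(D) vacuum leak — does not account for visible smoke
(C) alone accounts for all the evidence.

C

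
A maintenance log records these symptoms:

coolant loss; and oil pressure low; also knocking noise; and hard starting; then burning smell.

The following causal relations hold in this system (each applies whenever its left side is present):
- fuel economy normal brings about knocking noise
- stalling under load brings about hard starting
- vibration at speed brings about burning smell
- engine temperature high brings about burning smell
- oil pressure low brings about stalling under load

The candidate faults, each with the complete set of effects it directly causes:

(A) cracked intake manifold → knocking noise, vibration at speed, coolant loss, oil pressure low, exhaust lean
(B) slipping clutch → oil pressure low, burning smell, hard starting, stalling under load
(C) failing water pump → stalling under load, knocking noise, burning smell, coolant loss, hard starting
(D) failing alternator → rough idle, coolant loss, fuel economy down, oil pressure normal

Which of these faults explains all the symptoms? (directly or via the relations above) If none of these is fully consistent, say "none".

A

Testing each hypothesis:
(A) cracked intake manifold — coolant loss yes; oil pressure low yes; knocking noise yes; hard starting yes (by oil pressure low → stalling under load → hard starting); burning smell yes (by vibration at speed → burning smell)
(B) slipping clutch — coolant loss NO; oil pressure low yes; knocking noise NO; hard starting yes; burning smell yes
(C) failing water pump — does not account for oil pressure low
(D) failing alternator — fails on oil pressure low, knocking noise, hard starting, burning smell (predicts oil pressure normal, not oil pressure low)
(A) is the only candidate with no mismatches.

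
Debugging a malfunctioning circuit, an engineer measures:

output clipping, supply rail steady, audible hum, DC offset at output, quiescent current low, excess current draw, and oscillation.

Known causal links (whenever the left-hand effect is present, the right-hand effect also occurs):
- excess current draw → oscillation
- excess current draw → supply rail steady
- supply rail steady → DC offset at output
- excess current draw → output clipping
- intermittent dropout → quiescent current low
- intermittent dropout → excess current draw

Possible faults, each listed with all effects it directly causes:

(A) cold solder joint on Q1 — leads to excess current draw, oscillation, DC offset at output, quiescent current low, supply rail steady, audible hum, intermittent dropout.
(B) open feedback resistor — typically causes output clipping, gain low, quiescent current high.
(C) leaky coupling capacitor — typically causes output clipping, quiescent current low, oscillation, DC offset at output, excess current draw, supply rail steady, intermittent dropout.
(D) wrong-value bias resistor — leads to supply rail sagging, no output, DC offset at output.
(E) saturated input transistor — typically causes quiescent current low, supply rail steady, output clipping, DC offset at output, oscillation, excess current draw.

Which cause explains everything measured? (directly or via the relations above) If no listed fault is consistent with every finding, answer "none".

Per-candidate check:
(A) cold solder joint on Q1 — accounts for every observation (output clipping by excess current draw → output clipping)
(B) open feedback resistor — fails on supply rail steady, audible hum, DC offset at output, quiescent current low, excess current draw, oscillation (predicts quiescent current high, not quiescent current low)
(C) leaky coupling capacitor — does not account for audible hum
(D) wrong-value bias resistor — output clipping -; supply rail steady -; audible hum -; DC offset at output +; quiescent current low -; excess current draw -; oscillation -
(E) saturated input transistor — output clipping +; supply rail steady +; audible hum -; DC offset at output +; quiescent current low +; excess current draw +; oscillation +
(A) is the only candidate with no mismatches.

A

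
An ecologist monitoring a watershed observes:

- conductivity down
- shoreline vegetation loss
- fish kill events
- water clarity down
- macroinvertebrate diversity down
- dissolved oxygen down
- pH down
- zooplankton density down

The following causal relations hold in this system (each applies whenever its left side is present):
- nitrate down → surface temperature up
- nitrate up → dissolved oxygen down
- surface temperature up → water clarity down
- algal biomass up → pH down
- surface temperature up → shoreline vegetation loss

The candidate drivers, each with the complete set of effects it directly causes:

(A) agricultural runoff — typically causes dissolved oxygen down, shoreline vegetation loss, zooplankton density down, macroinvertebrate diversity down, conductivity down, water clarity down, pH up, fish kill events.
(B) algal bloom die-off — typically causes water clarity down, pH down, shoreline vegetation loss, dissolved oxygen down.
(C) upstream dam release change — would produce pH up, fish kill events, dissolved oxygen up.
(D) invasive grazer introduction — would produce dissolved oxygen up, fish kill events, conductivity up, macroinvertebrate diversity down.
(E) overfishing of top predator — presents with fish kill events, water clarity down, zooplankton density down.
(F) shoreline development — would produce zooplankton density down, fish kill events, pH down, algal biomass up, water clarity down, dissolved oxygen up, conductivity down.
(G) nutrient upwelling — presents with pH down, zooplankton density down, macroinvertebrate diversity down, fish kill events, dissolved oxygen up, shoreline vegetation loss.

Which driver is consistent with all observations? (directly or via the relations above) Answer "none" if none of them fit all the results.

For each candidate, compare predicted effects to what was observed:
(A) agricultural runoff — fails on pH down (predicts pH up, not pH down)
(B) algal bloom die-off — conductivity down miss; shoreline vegetation loss match; fish kill events miss; water clarity down match; macroinvertebrate diversity down miss; dissolved oxygen down match; pH down match; zooplankton density down miss
(C) upstream dam release change — conductivity down miss; shoreline vegetation loss miss; fish kill events match; water clarity down miss; macroinvertebrate diversity down miss; dissolved oxygen down miss; pH down miss; zooplankton density down miss
(D) invasive grazer introduction — conductivity down miss; shoreline vegetation loss miss; fish kill events match; water clarity down miss; macroinvertebrate diversity down match; dissolved oxygen down miss; pH down miss; zooplankton density down miss
(E) overfishing of top predator — conductivity down miss; shoreline vegetation loss miss; fish kill events match; water clarity down match; macroinvertebrate diversity down miss; dissolved oxygen down miss; pH down miss; zooplankton density down match
(F) shoreline development — conductivity down match; shoreline vegetation loss miss; fish kill events match; water clarity down match; macroinvertebrate diversity down miss; dissolved oxygen down miss; pH down match; zooplankton density down match
(G) nutrient upwelling — fails on conductivity down, water clarity down, dissolved oxygen down (predicts dissolved oxygen up, not dissolved oxygen down)
No candidate is consistent with all observations.

none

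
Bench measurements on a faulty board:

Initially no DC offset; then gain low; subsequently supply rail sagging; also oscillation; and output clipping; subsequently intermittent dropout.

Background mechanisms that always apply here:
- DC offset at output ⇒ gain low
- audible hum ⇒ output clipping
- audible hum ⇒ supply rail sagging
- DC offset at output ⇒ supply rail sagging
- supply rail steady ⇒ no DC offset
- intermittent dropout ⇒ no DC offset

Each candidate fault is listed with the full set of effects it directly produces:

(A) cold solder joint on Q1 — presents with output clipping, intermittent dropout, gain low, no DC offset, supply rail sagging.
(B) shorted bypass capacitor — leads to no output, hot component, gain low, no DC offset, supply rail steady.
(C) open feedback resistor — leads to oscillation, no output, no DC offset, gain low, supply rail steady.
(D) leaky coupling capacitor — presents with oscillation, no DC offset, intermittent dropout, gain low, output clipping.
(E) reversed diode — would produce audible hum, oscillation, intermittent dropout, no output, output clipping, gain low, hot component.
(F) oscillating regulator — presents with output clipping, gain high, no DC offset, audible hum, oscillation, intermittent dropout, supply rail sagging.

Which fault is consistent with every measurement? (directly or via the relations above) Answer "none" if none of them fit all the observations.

For each candidate, compare predicted effects to what was observed:
(A) cold solder joint on Q1 — does not account for oscillation
(B) shorted bypass capacitor — no DC offset ✓; gain low ✓; supply rail sagging ✗; oscillation ✗; output clipping ✗; intermittent dropout ✗
(C) open feedback resistor — no DC offset ✓; gain low ✓; supply rail sagging ✗; oscillation ✓; output clipping ✗; intermittent dropout ✗
(D) leaky coupling capacitor — no DC offset ✓; gain low ✓; supply rail sagging ✗; oscillation ✓; output clipping ✓; intermittent dropout ✓
(E) reversed diode — no DC offset ✓ (by intermittent dropout → no DC offset); gain low ✓; supply rail sagging ✓ (by audible hum → supply rail sagging); oscillation ✓; output clipping ✓; intermittent dropout ✓
(F) oscillating regulator — no DC offset ✓; gain low ✗; supply rail sagging ✓; oscillation ✓; output clipping ✓; intermittent dropout ✓
Only (E) is consistent with every observation.

E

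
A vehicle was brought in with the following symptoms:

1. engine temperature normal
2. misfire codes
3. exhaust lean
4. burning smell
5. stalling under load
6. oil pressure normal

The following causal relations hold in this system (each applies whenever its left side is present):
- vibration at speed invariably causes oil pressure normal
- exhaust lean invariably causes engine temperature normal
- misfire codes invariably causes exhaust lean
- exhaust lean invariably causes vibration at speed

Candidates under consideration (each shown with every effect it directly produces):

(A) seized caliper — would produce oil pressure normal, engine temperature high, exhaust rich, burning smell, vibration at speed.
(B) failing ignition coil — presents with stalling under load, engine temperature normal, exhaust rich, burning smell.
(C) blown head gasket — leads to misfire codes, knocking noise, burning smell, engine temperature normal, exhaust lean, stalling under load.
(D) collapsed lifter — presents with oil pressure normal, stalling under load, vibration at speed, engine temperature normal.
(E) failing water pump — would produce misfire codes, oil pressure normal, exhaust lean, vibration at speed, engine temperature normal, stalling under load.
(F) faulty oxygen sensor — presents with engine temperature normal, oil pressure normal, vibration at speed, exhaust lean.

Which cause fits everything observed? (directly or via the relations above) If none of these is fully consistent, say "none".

C

Per-candidate check:
(A) seized caliper — engine temperature normal NO; misfire codes NO; exhaust lean NO; burning smell yes; stalling under load NO; oil pressure normal yes
(B) failing ignition coil — engine temperature normal yes; misfire codes NO; exhaust lean NO; burning smell yes; stalling under load yes; oil pressure normal NO
(C) blown head gasket — accounts for every observation (oil pressure normal via exhaust lean → vibration at speed → oil pressure normal)
(D) collapsed lifter — engine temperature normal yes; misfire codes NO; exhaust lean NO; burning smell NO; stalling under load yes; oil pressure normal yes
(E) failing water pump — engine temperature normal yes; misfire codes yes; exhaust lean yes; burning smell NO; stalling under load yes; oil pressure normal yes
(F) faulty oxygen sensor — engine temperature normal yes; misfire codes NO; exhaust lean yes; burning smell NO; stalling under load NO; oil pressure normal yes
Only (C) is consistent with every observation.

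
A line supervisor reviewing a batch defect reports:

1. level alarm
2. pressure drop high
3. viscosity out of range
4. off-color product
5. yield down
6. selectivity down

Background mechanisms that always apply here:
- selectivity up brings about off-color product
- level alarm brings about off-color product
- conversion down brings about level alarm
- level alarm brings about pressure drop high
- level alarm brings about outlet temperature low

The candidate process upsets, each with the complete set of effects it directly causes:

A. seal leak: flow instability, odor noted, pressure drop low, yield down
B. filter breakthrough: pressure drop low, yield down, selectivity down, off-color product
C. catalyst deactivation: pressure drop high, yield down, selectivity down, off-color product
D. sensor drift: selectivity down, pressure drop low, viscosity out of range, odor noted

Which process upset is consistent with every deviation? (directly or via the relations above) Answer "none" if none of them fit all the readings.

none

Per-candidate check:
(A) seal leak — fails on level alarm, pressure drop high, viscosity out of range, off-color product, selectivity down (predicts pressure drop low, not pressure drop high)
(B) filter breakthrough — level alarm -; pressure drop high -; viscosity out of range -; off-color product +; yield down +; selectivity down +
(C) catalyst deactivation — level alarm -; pressure drop high +; viscosity out of range -; off-color product +; yield down +; selectivity down +
(D) sensor drift — level alarm -; pressure drop high -; viscosity out of range +; off-color product -; yield down -; selectivity down +
None of the listed candidates fits everything.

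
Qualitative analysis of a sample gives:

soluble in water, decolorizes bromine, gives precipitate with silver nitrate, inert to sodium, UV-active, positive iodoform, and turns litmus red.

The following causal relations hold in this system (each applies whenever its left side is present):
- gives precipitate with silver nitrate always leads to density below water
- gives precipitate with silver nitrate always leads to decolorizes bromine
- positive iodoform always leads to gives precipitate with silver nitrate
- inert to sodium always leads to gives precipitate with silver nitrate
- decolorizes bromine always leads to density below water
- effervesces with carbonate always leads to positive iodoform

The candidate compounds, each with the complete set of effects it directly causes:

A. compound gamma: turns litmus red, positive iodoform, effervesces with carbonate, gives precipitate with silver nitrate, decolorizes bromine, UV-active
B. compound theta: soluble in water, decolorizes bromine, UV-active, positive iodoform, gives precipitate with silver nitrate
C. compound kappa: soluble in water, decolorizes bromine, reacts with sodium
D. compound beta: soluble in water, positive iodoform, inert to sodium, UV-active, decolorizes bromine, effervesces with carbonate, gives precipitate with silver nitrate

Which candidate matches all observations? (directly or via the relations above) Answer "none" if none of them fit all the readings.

Checking each candidate against the observations:
(A) compound gamma — soluble in water NO; decolorizes bromine yes; gives precipitate with silver nitrate yes; inert to sodium NO; UV-active yes; positive iodoform yes; turns litmus red yes
(B) compound theta — soluble in water yes; decolorizes bromine yes; gives precipitate with silver nitrate yes; inert to sodium NO; UV-active yes; positive iodoform yes; turns litmus red NO
(C) compound kappa — fails on gives precipitate with silver nitrate, inert to sodium, UV-active, positive iodoform, turns litmus red (predicts reacts with sodium, not inert to sodium)
(D) compound beta — does not account for turns litmus red
None of the listed candidates fits everything.

none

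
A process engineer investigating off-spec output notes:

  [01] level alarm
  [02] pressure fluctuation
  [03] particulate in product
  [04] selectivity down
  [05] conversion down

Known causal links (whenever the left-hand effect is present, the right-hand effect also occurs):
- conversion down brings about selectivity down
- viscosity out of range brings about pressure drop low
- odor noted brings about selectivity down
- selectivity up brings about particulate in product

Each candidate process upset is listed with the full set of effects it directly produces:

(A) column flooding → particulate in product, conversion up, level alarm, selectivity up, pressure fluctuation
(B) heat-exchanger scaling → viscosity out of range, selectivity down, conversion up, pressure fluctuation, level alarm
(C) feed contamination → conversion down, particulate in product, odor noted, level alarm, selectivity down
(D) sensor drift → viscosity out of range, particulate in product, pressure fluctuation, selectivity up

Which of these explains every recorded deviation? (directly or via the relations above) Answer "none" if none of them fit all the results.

none

Per-candidate check:
(A) column flooding — fails on selectivity down, conversion down (predicts selectivity up, not selectivity down; predicts conversion up, not conversion down)
(B) heat-exchanger scaling — level alarm match; pressure fluctuation match; particulate in product miss; selectivity down match; conversion down miss
(C) feed contamination — level alarm match; pressure fluctuation miss; particulate in product match; selectivity down match; conversion down match
(D) sensor drift — level alarm miss; pressure fluctuation match; particulate in product match; selectivity down miss; conversion down miss
Every candidate fails on at least one observation.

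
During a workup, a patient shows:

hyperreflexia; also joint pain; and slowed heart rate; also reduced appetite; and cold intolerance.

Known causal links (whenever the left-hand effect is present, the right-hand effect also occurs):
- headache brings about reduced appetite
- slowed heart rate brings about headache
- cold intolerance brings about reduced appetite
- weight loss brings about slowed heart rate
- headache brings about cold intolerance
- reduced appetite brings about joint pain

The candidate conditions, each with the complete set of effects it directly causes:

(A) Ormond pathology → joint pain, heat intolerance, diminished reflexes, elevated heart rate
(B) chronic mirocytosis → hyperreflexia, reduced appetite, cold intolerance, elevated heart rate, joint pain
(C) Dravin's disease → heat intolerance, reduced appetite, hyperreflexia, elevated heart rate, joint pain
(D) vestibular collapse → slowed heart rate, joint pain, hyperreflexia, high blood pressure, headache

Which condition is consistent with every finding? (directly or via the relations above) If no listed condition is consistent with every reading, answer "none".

D

Per-candidate check:
(A) Ormond pathology — hyperreflexia miss; joint pain match; slowed heart rate miss; reduced appetite miss; cold intolerance miss
(B) chronic mirocytosis — fails on slowed heart rate (predicts elevated heart rate, not slowed heart rate)
(C) Dravin's disease — fails on slowed heart rate, cold intolerance (predicts elevated heart rate, not slowed heart rate; predicts heat intolerance, not cold intolerance)
(D) vestibular collapse — accounts for every observation (reduced appetite via headache → reduced appetite)
Only (D) is consistent with every observation.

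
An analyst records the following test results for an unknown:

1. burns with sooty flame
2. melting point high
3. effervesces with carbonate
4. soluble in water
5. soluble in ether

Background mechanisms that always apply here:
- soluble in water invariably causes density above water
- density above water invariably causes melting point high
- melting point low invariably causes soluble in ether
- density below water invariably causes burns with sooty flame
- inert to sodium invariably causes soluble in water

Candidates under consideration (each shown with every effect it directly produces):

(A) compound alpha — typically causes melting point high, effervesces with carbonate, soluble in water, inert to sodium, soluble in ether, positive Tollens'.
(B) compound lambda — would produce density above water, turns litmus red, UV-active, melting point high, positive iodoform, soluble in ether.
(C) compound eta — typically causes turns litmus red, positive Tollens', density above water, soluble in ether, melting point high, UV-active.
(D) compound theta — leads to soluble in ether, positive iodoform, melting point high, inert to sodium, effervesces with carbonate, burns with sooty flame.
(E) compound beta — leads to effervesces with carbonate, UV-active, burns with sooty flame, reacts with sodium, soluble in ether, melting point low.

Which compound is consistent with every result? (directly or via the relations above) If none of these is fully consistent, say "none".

D

Per-candidate check:
(A) compound alpha — does not account for burns with sooty flame
(B) compound lambda — burns with sooty flame NO; melting point high yes; effervesces with carbonate NO; soluble in water NO; soluble in ether yes
(C) compound eta — burns with sooty flame NO; melting point high yes; effervesces with carbonate NO; soluble in water NO; soluble in ether yes
(D) compound theta — burns with sooty flame yes; melting point high yes; effervesces with carbonate yes; soluble in water yes (via inert to sodium → soluble in water); soluble in ether yes
(E) compound beta — fails on melting point high, soluble in water (predicts melting point low, not melting point high)
(D) is the only candidate with no mismatches.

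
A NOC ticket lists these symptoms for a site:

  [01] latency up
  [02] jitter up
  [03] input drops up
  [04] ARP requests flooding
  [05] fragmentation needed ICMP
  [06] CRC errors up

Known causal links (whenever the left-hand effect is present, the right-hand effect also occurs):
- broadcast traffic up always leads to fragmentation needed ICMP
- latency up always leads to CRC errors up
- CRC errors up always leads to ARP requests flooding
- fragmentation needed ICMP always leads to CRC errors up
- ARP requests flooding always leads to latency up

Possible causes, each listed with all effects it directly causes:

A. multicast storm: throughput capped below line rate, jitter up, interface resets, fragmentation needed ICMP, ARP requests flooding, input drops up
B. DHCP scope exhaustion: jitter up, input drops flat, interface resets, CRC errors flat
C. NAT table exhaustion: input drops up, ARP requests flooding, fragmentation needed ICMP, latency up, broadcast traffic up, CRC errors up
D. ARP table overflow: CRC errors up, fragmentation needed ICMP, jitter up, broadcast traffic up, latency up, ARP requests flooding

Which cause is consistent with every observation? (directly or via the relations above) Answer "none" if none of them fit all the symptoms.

A

For each candidate, compare predicted effects to what was observed:
(A) multicast storm — accounts for every observation (latency up by ARP requests flooding → latency up)
(B) DHCP scope exhaustion — latency up ✗; jitter up ✓; input drops up ✗; ARP requests flooding ✗; fragmentation needed ICMP ✗; CRC errors up ✗
(C) NAT table exhaustion — latency up ✓; jitter up ✗; input drops up ✓; ARP requests flooding ✓; fragmentation needed ICMP ✓; CRC errors up ✓
(D) ARP table overflow — latency up ✓; jitter up ✓; input drops up ✗; ARP requests flooding ✓; fragmentation needed ICMP ✓; CRC errors up ✓
(A) is the only candidate with no mismatches.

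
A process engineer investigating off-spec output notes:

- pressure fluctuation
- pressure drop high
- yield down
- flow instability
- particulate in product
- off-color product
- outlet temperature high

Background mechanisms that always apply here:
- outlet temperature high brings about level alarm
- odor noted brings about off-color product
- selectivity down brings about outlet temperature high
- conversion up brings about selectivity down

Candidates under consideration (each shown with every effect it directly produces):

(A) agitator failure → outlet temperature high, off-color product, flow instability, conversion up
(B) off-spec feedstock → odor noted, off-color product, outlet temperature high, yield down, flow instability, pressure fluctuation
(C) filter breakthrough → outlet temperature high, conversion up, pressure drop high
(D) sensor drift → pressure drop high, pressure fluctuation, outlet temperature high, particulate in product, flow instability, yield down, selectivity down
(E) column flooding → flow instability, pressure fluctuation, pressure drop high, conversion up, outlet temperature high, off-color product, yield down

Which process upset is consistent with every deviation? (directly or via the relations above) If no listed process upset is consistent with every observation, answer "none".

none

Testing each hypothesis:
(A) agitator failure — pressure fluctuation -; pressure drop high -; yield down -; flow instability +; particulate in product -; off-color product +; outlet temperature high +
(B) off-spec feedstock — pressure fluctuation +; pressure drop high -; yield down +; flow instability +; particulate in product -; off-color product +; outlet temperature high +
(C) filter breakthrough — pressure fluctuation -; pressure drop high +; yield down -; flow instability -; particulate in product -; off-color product -; outlet temperature high +
(D) sensor drift — does not account for off-color product
(E) column flooding — pressure fluctuation +; pressure drop high +; yield down +; flow instability +; particulate in product -; off-color product +; outlet temperature high +
None of the listed candidates fits everything.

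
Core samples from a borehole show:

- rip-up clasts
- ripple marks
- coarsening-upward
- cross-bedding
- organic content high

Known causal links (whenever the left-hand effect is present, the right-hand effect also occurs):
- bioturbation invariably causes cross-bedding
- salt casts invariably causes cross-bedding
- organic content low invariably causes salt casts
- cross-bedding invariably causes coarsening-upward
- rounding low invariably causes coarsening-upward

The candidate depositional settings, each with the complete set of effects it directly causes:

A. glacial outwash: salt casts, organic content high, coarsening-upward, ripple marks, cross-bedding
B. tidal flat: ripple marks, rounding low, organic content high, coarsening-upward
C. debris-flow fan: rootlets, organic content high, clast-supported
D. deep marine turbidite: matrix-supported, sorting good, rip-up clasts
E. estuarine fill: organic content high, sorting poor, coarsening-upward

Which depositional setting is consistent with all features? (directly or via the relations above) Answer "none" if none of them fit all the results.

none

Testing each hypothesis:
(A) glacial outwash — rip-up clasts -; ripple marks +; coarsening-upward +; cross-bedding +; organic content high +
(B) tidal flat — does not account for rip-up clasts, cross-bedding
(C) debris-flow fan — rip-up clasts -; ripple marks -; coarsening-upward -; cross-bedding -; organic content high +
(D) deep marine turbidite — rip-up clasts +; ripple marks -; coarsening-upward -; cross-bedding -; organic content high -
(E) estuarine fill — rip-up clasts -; ripple marks -; coarsening-upward +; cross-bedding -; organic content high +
Every candidate fails on at least one observation.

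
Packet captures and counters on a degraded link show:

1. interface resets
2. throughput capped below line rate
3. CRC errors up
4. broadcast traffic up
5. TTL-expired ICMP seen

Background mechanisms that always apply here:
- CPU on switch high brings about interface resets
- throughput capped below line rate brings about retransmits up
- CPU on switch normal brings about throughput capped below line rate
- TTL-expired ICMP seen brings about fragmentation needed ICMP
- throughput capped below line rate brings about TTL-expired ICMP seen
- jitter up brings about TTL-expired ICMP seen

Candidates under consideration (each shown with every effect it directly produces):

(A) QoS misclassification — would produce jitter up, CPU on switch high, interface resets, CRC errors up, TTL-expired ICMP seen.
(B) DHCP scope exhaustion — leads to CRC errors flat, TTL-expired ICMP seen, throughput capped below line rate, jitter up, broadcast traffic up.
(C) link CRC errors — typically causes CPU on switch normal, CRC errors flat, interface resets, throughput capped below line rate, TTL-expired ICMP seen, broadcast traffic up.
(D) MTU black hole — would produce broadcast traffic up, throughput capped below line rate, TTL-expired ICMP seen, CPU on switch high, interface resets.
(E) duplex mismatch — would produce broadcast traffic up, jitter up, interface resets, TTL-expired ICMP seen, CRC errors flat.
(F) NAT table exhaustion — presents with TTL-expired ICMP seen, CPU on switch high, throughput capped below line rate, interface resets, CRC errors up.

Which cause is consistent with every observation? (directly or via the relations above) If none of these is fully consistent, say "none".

none

For each candidate, compare predicted effects to what was observed:
(A) QoS misclassification — interface resets +; throughput capped below line rate -; CRC errors up +; broadcast traffic up -; TTL-expired ICMP seen +
(B) DHCP scope exhaustion — fails on interface resets, CRC errors up (predicts CRC errors flat, not CRC errors up)
(C) link CRC errors — fails on CRC errors up (predicts CRC errors flat, not CRC errors up)
(D) MTU black hole — does not account for CRC errors up
(E) duplex mismatch — fails on throughput capped below line rate, CRC errors up (predicts CRC errors flat, not CRC errors up)
(F) NAT table exhaustion — interface resets +; throughput capped below line rate +; CRC errors up +; broadcast traffic up -; TTL-expired ICMP seen +
Every candidate fails on at least one observation.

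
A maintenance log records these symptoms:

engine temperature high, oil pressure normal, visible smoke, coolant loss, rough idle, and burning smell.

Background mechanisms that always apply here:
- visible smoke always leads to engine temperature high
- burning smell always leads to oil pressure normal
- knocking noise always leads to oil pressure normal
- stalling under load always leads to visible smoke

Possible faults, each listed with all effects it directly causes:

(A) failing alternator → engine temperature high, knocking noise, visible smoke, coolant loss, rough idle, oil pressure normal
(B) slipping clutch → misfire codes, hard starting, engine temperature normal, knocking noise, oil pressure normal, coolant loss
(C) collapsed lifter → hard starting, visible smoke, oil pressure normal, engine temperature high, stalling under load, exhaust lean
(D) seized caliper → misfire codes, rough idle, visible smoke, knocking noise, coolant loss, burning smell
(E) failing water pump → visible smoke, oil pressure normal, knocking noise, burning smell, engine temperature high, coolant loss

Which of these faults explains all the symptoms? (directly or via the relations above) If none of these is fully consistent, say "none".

D

Testing each hypothesis:
(A) failing alternator — engine temperature high ✓; oil pressure normal ✓; visible smoke ✓; coolant loss ✓; rough idle ✓; burning smell ✗
(B) slipping clutch — engine temperature high ✗; oil pressure normal ✓; visible smoke ✗; coolant loss ✓; rough idle ✗; burning smell ✗
(C) collapsed lifter — does not account for coolant loss, rough idle, burning smell
(D) seized caliper — engine temperature high ✓ (through visible smoke → engine temperature high); oil pressure normal ✓ (through knocking noise → oil pressure normal); visible smoke ✓; coolant loss ✓; rough idle ✓; burning smell ✓
(E) failing water pump — does not account for rough idle
Only (D) is consistent with every observation.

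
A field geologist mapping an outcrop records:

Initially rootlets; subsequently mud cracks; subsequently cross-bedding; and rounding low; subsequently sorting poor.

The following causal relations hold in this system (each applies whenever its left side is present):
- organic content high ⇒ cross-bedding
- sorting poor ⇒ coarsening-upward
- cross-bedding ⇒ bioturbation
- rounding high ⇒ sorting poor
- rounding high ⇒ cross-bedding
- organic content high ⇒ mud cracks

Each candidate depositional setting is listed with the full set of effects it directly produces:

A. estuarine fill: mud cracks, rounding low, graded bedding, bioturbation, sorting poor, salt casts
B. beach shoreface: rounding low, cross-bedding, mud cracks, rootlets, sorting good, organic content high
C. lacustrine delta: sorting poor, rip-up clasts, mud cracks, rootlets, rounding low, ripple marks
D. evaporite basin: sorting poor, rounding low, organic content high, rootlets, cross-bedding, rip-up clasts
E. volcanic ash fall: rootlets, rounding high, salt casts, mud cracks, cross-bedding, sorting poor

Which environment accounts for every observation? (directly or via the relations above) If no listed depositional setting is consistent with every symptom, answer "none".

D

Per-candidate check:
(A) estuarine fill — does not account for rootlets, cross-bedding
(B) beach shoreface — fails on sorting poor (predicts sorting good, not sorting poor)
(C) lacustrine delta — does not account for cross-bedding
(D) evaporite basin — rootlets ✓; mud cracks ✓ (through organic content high → mud cracks); cross-bedding ✓; rounding low ✓; sorting poor ✓
(E) volcanic ash fall — fails on rounding low (predicts rounding high, not rounding low)
Only (D) is consistent with every observation.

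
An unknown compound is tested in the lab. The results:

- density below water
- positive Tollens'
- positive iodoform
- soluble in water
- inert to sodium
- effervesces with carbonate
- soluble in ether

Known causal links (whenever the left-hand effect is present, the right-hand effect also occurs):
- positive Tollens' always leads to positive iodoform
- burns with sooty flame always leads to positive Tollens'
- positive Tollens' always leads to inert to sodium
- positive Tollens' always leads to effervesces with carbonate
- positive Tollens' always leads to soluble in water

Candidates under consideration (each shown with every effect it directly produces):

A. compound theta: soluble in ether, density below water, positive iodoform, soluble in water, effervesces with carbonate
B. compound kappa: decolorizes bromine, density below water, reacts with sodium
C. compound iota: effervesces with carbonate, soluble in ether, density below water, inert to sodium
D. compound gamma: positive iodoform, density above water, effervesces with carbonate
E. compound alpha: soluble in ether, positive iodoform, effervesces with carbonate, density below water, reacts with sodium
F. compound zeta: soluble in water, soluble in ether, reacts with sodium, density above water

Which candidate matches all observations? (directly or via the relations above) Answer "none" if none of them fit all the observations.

none

Per-candidate check:
(A) compound theta — density below water +; positive Tollens' -; positive iodoform +; soluble in water +; inert to sodium -; effervesces with carbonate +; soluble in ether +
(B) compound kappa — density below water +; positive Tollens' -; positive iodoform -; soluble in water -; inert to sodium -; effervesces with carbonate -; soluble in ether -
(C) compound iota — does not account for positive Tollens', positive iodoform, soluble in water
(D) compound gamma — fails on density below water, positive Tollens', soluble in water, inert to sodium, soluble in ether (predicts density above water, not density below water)
(E) compound alpha — density below water +; positive Tollens' -; positive iodoform +; soluble in water -; inert to sodium -; effervesces with carbonate +; soluble in ether +
(F) compound zeta — fails on density below water, positive Tollens', positive iodoform, inert to sodium, effervesces with carbonate (predicts density above water, not density below water; predicts reacts with sodium, not inert to sodium)
Every candidate fails on at least one observation.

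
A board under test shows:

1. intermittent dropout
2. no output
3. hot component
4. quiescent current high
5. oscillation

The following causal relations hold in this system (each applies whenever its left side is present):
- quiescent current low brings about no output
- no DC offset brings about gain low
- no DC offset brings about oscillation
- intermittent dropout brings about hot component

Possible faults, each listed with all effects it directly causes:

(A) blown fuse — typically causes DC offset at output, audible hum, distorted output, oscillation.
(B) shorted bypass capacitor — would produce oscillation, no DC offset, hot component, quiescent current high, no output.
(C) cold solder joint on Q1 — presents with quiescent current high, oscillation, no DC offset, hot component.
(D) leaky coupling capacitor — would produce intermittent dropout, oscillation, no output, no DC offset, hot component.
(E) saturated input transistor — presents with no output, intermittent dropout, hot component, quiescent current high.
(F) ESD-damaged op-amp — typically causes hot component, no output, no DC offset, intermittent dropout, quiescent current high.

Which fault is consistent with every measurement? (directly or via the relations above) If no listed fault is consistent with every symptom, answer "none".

Testing each hypothesis:
(A) blown fuse — does not account for intermittent dropout, no output, hot component, quiescent current high
(B) shorted bypass capacitor — does not account for intermittent dropout
(C) cold solder joint on Q1 — does not account for intermittent dropout, no output
(D) leaky coupling capacitor — intermittent dropout match; no output match; hot component match; quiescent current high miss; oscillation match
(E) saturated input transistor — intermittent dropout match; no output match; hot component match; quiescent current high match; oscillation miss
(F) ESD-damaged op-amp — intermittent dropout match; no output match; hot component match; quiescent current high match; oscillation match (through no DC offset → oscillation)
(F) alone accounts for all the evidence.

F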